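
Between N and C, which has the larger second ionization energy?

N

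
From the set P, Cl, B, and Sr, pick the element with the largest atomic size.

Sr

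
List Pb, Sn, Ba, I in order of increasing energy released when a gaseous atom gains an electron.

Ba < Pb < Sn < I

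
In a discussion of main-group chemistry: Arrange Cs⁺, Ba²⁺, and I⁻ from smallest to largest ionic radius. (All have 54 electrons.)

Ba²⁺ < Cs⁺ < I⁻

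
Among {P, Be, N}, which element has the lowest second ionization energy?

Be

IE_2 is the cost of taking one more electron from the +1 cation: P⁺ still has 4 valence electrons; Be⁺ still has 1 valence electron; N⁺ still has 4 valence electrons.
All are still removing valence electrons, so compare the +1 ions as you would atoms: IE_2 generally rises across a period (higher Z_eff) and falls down a group (larger shell), subject to the usual subshell exceptions.
Valence configurations: P⁺ [Ne]3s²3p², Be⁺ [He]2s¹, N⁺ [He]2s²2p².
Tabulated IE_2 (kJ/mol): P 1907, Be 1757, N 2856.
Putting it together, IE_2: Be < P < N.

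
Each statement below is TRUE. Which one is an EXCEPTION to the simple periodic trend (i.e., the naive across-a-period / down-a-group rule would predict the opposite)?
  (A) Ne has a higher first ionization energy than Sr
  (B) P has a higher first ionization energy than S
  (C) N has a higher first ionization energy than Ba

(B)

The general trend: first ionization energy increases across a period and decreases down a group.
(A) Ne (period 2, group 18) vs Sr (period 5, group 2): the stated order agrees with the simple trend.
(B) P (period 3, group 15) vs S (period 3, group 16): the stated order contradicts the simple trend.
(C) N (period 2, group 15) vs Ba (period 6, group 2): the stated order agrees with the simple trend.
The exception is (B): S (3p⁴) ionizes more easily than half-filled P (3p³) because the paired 3p electron in S is pushed out by e⁻–e⁻ repulsion.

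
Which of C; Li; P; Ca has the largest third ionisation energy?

Li

The third ionization energy removes an electron from the +2 ion. For each element: C²⁺ still has 2 valence electrons; Li²⁺ is already 1 electron into the core; P²⁺ still has 3 valence electrons; Ca²⁺ is the bare [Ar] core.
Core electrons are held far more tightly than valence electrons, so Ca and Li top the IE_3 order.
Valence configurations: C²⁺ [He]2s², P²⁺ [Ne]3s²3p¹.
Tabulated IE_3 (kJ/mol): C 4620, Li 11815, P 2914, Ca 4912.
Hence IE_3: P < C < Ca < Li.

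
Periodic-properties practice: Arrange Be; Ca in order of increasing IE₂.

IE_2 is the cost of taking one more electron from the +1 cation: Be⁺ still has 1 valence electron; Ca⁺ still has 1 valence electron.
All are still removing valence electrons, so compare the +1 ions as you would atoms: IE_2 generally rises across a period (higher Z_eff) and falls down a group (larger shell), subject to the usual subshell exceptions.
Valence configurations: Be⁺ [He]2s¹, Ca⁺ [Ar]4s¹.
Tabulated IE_2 (kJ/mol): Be 1757, Ca 1145.
Overall IE_2 order: Ca < Be.

Ca, Be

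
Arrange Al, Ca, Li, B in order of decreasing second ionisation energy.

After 1 electron has been removed, what remains? Al⁺ still has 2 valence electrons; Ca⁺ still has 1 valence electron; Li⁺ is the bare [He] core; B⁺ still has 2 valence electrons.
Breaking into a closed-shell core is much more expensive than removing a leftover valence electron — Li has the largest IE_2 here.
Valence configurations: Al⁺ [Ne]3s², Ca⁺ [Ar]4s¹, B⁺ [He]2s².
Approximate IE_2 values (kJ/mol): Al 1817, Ca 1145, Li 7298, B 2427.
So the second ionization energies run Ca < Al < B < Li.

Li > B > Al > Ca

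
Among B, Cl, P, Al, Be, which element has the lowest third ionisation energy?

Al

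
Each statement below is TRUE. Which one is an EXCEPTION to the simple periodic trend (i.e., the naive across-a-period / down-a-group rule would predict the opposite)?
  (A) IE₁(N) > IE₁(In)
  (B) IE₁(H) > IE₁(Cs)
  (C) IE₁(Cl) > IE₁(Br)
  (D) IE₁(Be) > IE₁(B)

(D)

The general trend: first ionization energy increases across a period and decreases down a group.
(A) N (period 2, group 15) vs In (period 5, group 13): the stated order agrees with the simple trend.
(B) H (period 1, group 1) vs Cs (period 6, group 1): the stated order agrees with the simple trend.
(C) Cl (period 3, group 17) vs Br (period 4, group 17): the stated order agrees with the simple trend.
(D) Be (period 2, group 2) vs B (period 2, group 13): the stated order contradicts the simple trend.
The exception is (D): removing B's lone 2p electron is easier than breaking Be's filled 2s².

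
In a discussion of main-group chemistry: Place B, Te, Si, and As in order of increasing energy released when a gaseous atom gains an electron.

B, As, Si, Te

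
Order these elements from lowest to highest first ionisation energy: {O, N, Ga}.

Ga, O, N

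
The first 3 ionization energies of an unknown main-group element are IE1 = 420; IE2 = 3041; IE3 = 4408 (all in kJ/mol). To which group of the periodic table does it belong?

Look for the largest jump between consecutive ionization energies: IE2/IE1 ≈ 7.2, far larger than any earlier ratio.
That jump marks the point where a core electron is being removed. So the atom has 1 valence electron.
A main-group element with 1 valence electron is in group 1.

Group 1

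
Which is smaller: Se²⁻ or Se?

Se

Forming Se²⁻ adds 2 electrons to Se. More electron–electron repulsion in the same shell, with unchanged nuclear charge, lets the cloud expand.
An anion is larger than its parent atom: Se²⁻ > Se.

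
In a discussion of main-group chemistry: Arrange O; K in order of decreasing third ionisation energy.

O > K

The third ionization energy removes an electron from the +2 ion. For each element: O²⁺ still has 4 valence electrons; K²⁺ is already 1 electron into the core.
Usually core removal costs more than valence removal, but here the competition is close: a tightly held n=2 valence electron can cost more to remove than an n=3 core electron, so the actual values have to decide it.
Approximate IE_3 values (kJ/mol): O 5300, K 4420.
Overall IE_3 order: K < O.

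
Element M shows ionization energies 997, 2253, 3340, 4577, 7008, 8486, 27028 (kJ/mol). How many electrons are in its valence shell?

6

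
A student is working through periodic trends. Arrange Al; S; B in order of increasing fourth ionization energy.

Consider each +3 ion: Al³⁺ is the bare [Ne] core; S³⁺ still has 3 valence electrons; B³⁺ is the bare [He] core.
Pulling an electron out of a noble-gas core costs far more than removing a remaining valence electron, so Al and B sit at the high end of IE_4.
Tabulated IE_4 (kJ/mol): Al 11577, S 4556, B 25026.
Putting it together, IE_4: S < Al < B.

S, Al, B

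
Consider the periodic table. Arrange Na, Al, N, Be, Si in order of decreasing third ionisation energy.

Be > Na > N > Si > Al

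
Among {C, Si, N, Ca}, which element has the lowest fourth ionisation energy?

Si

Consider each +3 ion: C³⁺ still has 1 valence electron; Si³⁺ still has 1 valence electron; N³⁺ still has 2 valence electrons; Ca³⁺ is already 1 electron into the core.
Usually core removal costs more than valence removal, but here the competition is close: a tightly held n=2 valence electron can cost more to remove than an n=3 core electron, so the actual values have to decide it.
Valence configurations: C³⁺ [He]2s¹, Si³⁺ [Ne]3s¹, N³⁺ [He]2s².
Tabulated IE_4 (kJ/mol): C 6223, Si 4356, N 7475, Ca 6491.
Putting it together, IE_4: Si < C < Ca < N.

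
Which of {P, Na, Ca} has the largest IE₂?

Na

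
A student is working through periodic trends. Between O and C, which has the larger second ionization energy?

O

After 1 electron has been removed, what remains? O⁺ still has 5 valence electrons; C⁺ still has 3 valence electrons.
All are still removing valence electrons, so compare the +1 ions as you would atoms: IE_2 generally rises across a period (higher Z_eff) and falls down a group (larger shell), subject to the usual subshell exceptions.
Valence configurations: O⁺ [He]2s²2p³, C⁺ [He]2s²2p¹.
The numbers (kJ/mol): O 3388, C 2353.
So the second ionization energies run C < O.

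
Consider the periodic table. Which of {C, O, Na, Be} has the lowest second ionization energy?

Be

The second ionization energy removes an electron from the +1 ion. For each element: C⁺ still has 3 valence electrons; O⁺ still has 5 valence electrons; Na⁺ is the bare [Ne] core; Be⁺ still has 1 valence electron.
Breaking into a closed-shell core is much more expensive than removing a leftover valence electron — Na has the largest IE_2 here.
Valence configurations: C⁺ [He]2s²2p¹, O⁺ [He]2s²2p³, Be⁺ [He]2s¹.
The numbers (kJ/mol): C 2353, O 3388, Na 4562, Be 1757.
Putting it together, IE_2: Be < C < O < Na.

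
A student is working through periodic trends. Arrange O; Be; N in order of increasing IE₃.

N < O < Be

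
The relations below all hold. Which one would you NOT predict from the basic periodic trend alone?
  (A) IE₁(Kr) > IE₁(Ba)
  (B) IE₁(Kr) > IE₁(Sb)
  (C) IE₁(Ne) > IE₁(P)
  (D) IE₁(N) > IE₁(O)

(D)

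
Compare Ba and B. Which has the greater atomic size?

Ba

B is in period 2, group 13; Ba is in period 6, group 2.
Moving right in a period, electrons are added to the same shell under a stronger nuclear pull, so atoms get smaller; moving down, a new shell is opened and atoms get larger.
Neither a single period nor a single group — weigh both effects.
Ba > B: relative to B, both the across-period and down-group shifts push Ba's atomic radius up.
Approximate values (pm): B 85, Ba 196.
So Ba has the greater atomic size (Ba > B).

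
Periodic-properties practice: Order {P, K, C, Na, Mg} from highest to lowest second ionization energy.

After 1 electron has been removed, what remains? P⁺ still has 4 valence electrons; K⁺ is the bare [Ar] core; C⁺ still has 3 valence electrons; Na⁺ is the bare [Ne] core; Mg⁺ still has 1 valence electron.
Core electrons are held far more tightly than valence electrons, so K and Na top the IE_2 order.
Valence configurations: P⁺ [Ne]3s²3p², C⁺ [He]2s²2p¹, Mg⁺ [Ne]3s¹.
The numbers (kJ/mol): P 1907, K 3052, C 2353, Na 4562, Mg 1451.
Putting it together, IE_2: Mg < P < C < K < Na.

Na > K > C > P > Mg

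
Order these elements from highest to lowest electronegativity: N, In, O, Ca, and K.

O > N > In > Ca > K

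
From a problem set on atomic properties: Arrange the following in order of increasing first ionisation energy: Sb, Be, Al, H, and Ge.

H is in period 1, group 1; Be is in period 2, group 2; Al is in period 3, group 13; Ge is in period 4, group 14; Sb is in period 5, group 15.
Removing the outermost electron gets harder across a period and easier down a group.
A diagonal step moves right (one effect) and down (the opposite effect) at once.
Ge > Al: period and group pull opposite ways; the across-period shift dominates (762 vs 578 kJ/mol).
Sb > Ge: the two effects oppose for this pair; the across-period effect wins (831 vs 762 kJ/mol).
Be > Sb: period and group pull opposite ways; the down-group shift dominates (900 vs 831 kJ/mol).
H > Be: period and group pull opposite ways; the down-group shift dominates (1312 vs 900 kJ/mol).
Approximate values (kJ/mol): H 1312, Be 900, Al 578, Ge 762, Sb 831.
So from lowest to highest: Al < Ge < Sb < Be < H.

Al, Ge, Sb, Be, H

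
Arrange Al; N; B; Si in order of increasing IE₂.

The second ionization energy removes an electron from the +1 ion. For each element: Al⁺ still has 2 valence electrons; N⁺ still has 4 valence electrons; B⁺ still has 2 valence electrons; Si⁺ still has 3 valence electrons.
All are still removing valence electrons, so compare the +1 ions as you would atoms: IE_2 generally rises across a period (higher Z_eff) and falls down a group (larger shell), subject to the usual subshell exceptions.
Valence configurations: Al⁺ [Ne]3s², N⁺ [He]2s²2p², B⁺ [He]2s², Si⁺ [Ne]3s²3p¹.
Si⁺ loses a lone 3p electron whereas Al⁺ must break into a filled 3s² pair, so IE_2(Al) > IE_2(Si) even though Si has the higher nuclear charge.
The numbers (kJ/mol): Al 1817, N 2856, B 2427, Si 1577.
Hence IE_2: Si < Al < B < N.

Si < Al < B < N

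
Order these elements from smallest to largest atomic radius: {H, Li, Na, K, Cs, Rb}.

H < Li < Na < K < Rb < Cs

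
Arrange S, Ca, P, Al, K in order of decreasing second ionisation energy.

K > S > P > Al > Ca

IE_2 is the cost of taking one more electron from the +1 cation: S⁺ still has 5 valence electrons; Ca⁺ still has 1 valence electron; P⁺ still has 4 valence electrons; Al⁺ still has 2 valence electrons; K⁺ is the bare [Ar] core.
Pulling an electron out of a noble-gas core costs far more than removing a remaining valence electron, so K sits at the high end of IE_2.
Valence configurations: S⁺ [Ne]3s²3p³, Ca⁺ [Ar]4s¹, P⁺ [Ne]3s²3p², Al⁺ [Ne]3s².
Approximate IE_2 values (kJ/mol): S 2252, Ca 1145, P 1907, Al 1817, K 3052.
Hence IE_2: Ca < Al < P < S < K.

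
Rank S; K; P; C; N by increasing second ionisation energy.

P, S, C, N, K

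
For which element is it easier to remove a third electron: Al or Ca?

After 2 electrons have been removed, what remains? Al²⁺ still has 1 valence electron; Ca²⁺ is the bare [Ar] core.
Pulling an electron out of a noble-gas core costs far more than removing a remaining valence electron, so Ca sits at the high end of IE_3.
Approximate IE_3 values (kJ/mol): Al 2745, Ca 4912.
Putting it together, IE_3: Al < Ca.

Al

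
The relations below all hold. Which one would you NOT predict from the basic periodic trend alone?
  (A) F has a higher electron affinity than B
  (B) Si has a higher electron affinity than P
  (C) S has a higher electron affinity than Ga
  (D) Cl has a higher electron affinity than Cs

(B)

The general trend: electron affinity increases across a period and decreases down a group.
(A) F (period 2, group 17) vs B (period 2, group 13): the stated order agrees with the simple trend.
(B) Si (period 3, group 14) vs P (period 3, group 15): the stated order contradicts the simple trend.
(C) S (period 3, group 16) vs Ga (period 4, group 13): the stated order agrees with the simple trend.
(D) Cl (period 3, group 17) vs Cs (period 6, group 1): the stated order agrees with the simple trend.
The exception is (B): adding an electron to P's half-filled 3p³ is unfavourable, so Si (3p²) has the more exothermic EA.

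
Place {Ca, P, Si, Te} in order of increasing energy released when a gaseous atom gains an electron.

Electron affinity generally becomes more exothermic across a period toward the halogens and less exothermic down a group.
Here both period and group differ, so the two effects have to be weighed against each other.
P > Ca: relative to Ca, both the across-period and down-group shifts push P's electron affinity up.
Si > P: this pair runs against the simple trend — see the exception note.
Te > Si: the two effects oppose for this pair; the across-period effect wins (190 vs 134 kJ/mol).
Note the exception: Si has a higher electron affinity than P, contrary to the simple trend — adding an electron to P's half-filled 3p³ is unfavourable, so Si (3p²) has the more exothermic EA.
For reference (kJ/mol): Si 134, P 72, Ca 2, Te 190.
So from lowest to highest: Ca < P < Si < Te.

Ca < P < Si < Te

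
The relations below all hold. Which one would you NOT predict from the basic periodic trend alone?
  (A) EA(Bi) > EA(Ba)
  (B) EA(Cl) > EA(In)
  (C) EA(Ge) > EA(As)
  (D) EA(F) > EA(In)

The general trend: electron affinity increases across a period and decreases down a group.
(A) Bi (period 6, group 15) vs Ba (period 6, group 2): the stated order agrees with the simple trend.
(B) Cl (period 3, group 17) vs In (period 5, group 13): the stated order agrees with the simple trend.
(C) Ge (period 4, group 14) vs As (period 4, group 15): the stated order contradicts the simple trend.
(D) F (period 2, group 17) vs In (period 5, group 13): the stated order agrees with the simple trend.
The exception is (C): adding an electron to As's half-filled 4p³ is unfavourable, so Ge (4p²) has the more exothermic EA.

(C)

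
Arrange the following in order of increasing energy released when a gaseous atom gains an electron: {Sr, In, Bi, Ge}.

Ge is in period 4, group 14; Sr is in period 5, group 2; In is in period 5, group 13; Bi is in period 6, group 15.
EA tends to increase across a period and decrease down a group, though the pattern is less regular than for IE or radius.
Here both period and group differ, so the two effects have to be weighed against each other.
In > Sr: both are in period 5; the period trend gives In the larger value.
Bi > In: the two effects oppose for this pair; the across-period effect wins (91 vs 29 kJ/mol).
Ge > Bi: the two effects oppose for this pair; the down-group effect wins (119 vs 91 kJ/mol).
Approximate values (kJ/mol): Ge 119, Sr 5, In 29, Bi 91.
So from lowest to highest: Sr < In < Bi < Ge.

Sr < In < Bi < Ge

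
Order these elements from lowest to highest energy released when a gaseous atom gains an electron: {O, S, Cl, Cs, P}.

O is in period 2, group 16; P is in period 3, group 15; S is in period 3, group 16; Cl is in period 3, group 17; Cs is in period 6, group 1.
Electron affinity generally becomes more exothermic across a period toward the halogens and less exothermic down a group.
These span different periods and groups, so the two trends combine.
P > Cs: both effects reinforce here, so P is clearly the higher of the two.
O > P: both effects reinforce here, so O is clearly the higher of the two.
S > O: this pair runs against the simple trend — see the exception note.
Cl > S: both are in period 3; the period trend gives Cl the larger value.
Note the exception: S has a higher electron affinity than O, contrary to the simple trend — the compact 2p subshell of O repels the added electron more than S's larger 3p does.
For reference (kJ/mol): O 141, P 72, S 200, Cl 349, Cs 46.
So from lowest to highest: Cs < P < O < S < Cl.

Cs, P, O, S, Cl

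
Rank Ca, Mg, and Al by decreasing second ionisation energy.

Consider each +1 ion: Ca⁺ still has 1 valence electron; Mg⁺ still has 1 valence electron; Al⁺ still has 2 valence electrons.
All are still removing valence electrons, so compare the +1 ions as you would atoms: IE_2 generally rises across a period (higher Z_eff) and falls down a group (larger shell), subject to the usual subshell exceptions.
Valence configurations: Ca⁺ [Ar]4s¹, Mg⁺ [Ne]3s¹, Al⁺ [Ne]3s².
The numbers (kJ/mol): Ca 1145, Mg 1451, Al 1817.
Putting it together, IE_2: Ca < Mg < Al.

Al, Mg, Ca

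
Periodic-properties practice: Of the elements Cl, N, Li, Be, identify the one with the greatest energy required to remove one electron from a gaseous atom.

Removing the outermost electron gets harder across a period and easier down a group.
Neither a single period nor a single group — weigh both effects.
Be > Li: Be lies to the right of Li in period 2, so the across-period effect alone puts Be higher.
Cl > Be: period and group pull opposite ways; the across-period shift dominates (1251 vs 900 kJ/mol).
N > Cl: the two effects oppose for this pair; the down-group effect wins (1402 vs 1251 kJ/mol).
Tabulated first ionization energy (kJ/mol): Li 520, Be 900, N 1402, Cl 1251.
The greatest energy required to remove one electron from a gaseous atom among these belongs to N.

N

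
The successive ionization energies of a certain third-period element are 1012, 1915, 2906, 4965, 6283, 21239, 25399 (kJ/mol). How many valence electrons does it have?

5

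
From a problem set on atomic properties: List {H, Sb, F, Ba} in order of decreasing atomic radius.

Ba > Sb > F > H

H is in period 1, group 1; F is in period 2, group 17; Sb is in period 5, group 15; Ba is in period 6, group 2.
Across a period the added protons contract the valence shell; down a group each new principal shell makes the atom larger.
Neither a single period nor a single group — weigh both effects.
F > H: period and group pull opposite ways; the down-group shift dominates (64 vs 32 pm).
Sb > F: relative to F, both the across-period and down-group shifts push Sb's atomic radius up.
Ba > Sb: relative to Sb, both the across-period and down-group shifts push Ba's atomic radius up.
For reference (pm): H 32, F 64, Sb 140, Ba 196.
So from largest to smallest: Ba > Sb > F > H.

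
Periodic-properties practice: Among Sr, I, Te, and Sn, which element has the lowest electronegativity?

Sr

Sr is in period 5, group 2; Sn is in period 5, group 14; Te is in period 5, group 16; I is in period 5, group 17.
EN rises left→right (higher Z_eff, smaller atoms) and falls top→bottom (larger, more shielded atoms).
All lie in period 5, so electronegativity increases left to right.
The lowest electronegativity among these belongs to Sr.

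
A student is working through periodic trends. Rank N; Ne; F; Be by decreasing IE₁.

Ne > F > N > Be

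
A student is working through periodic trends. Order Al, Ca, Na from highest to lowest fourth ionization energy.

Al > Na > Ca

The fourth ionization energy removes an electron from the +3 ion. For each element: Al³⁺ is the bare [Ne] core; Ca³⁺ is already 1 electron into the core; Na³⁺ is already 2 electrons into the core.
All of these are removing an electron from a noble-gas core or deeper; the smaller core (lower principal quantum number) is held far more tightly, and within a period the higher nuclear charge binds the same core more tightly.
The numbers (kJ/mol): Al 11577, Ca 6491, Na 9543.
Overall IE_4 order: Ca < Na < Al.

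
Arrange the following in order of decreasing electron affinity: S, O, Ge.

S > O > Ge

O is in period 2, group 16; S is in period 3, group 16; Ge is in period 4, group 14.
Electron affinity generally becomes more exothermic across a period toward the halogens and less exothermic down a group.
Neither a single period nor a single group — weigh both effects.
O > Ge: relative to Ge, both the across-period and down-group shifts push O's electron affinity up.
S > O: this pair runs against the simple trend — see the exception note.
Note the exception: S has a higher electron affinity than O, contrary to the simple trend — the compact 2p subshell of O repels the added electron more than S's larger 3p does.
Tabulated electron affinity (kJ/mol): O 141, S 200, Ge 119.
So from highest to lowest: S > O > Ge.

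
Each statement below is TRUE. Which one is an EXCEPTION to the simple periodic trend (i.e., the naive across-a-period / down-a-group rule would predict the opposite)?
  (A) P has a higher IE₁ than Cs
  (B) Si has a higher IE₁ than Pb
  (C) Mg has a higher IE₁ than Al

(C)

The general trend: IE₁ increases across a period and decreases down a group.
(A) P (period 3, group 15) vs Cs (period 6, group 1): the stated order agrees with the simple trend.
(B) Si (period 3, group 14) vs Pb (period 6, group 14): the stated order agrees with the simple trend.
(C) Mg (period 3, group 2) vs Al (period 3, group 13): the stated order contradicts the simple trend.
The exception is (C): Al's single 3p electron is easier to remove than one from Mg's filled 3s².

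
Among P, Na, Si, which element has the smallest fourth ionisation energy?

Si

IE_4 is the cost of taking one more electron from the +3 cation: P³⁺ still has 2 valence electrons; Na³⁺ is already 2 electrons into the core; Si³⁺ still has 1 valence electron.
Breaking into a closed-shell core is much more expensive than removing a leftover valence electron — Na has the largest IE_4 here.
Valence configurations: P³⁺ [Ne]3s², Si³⁺ [Ne]3s¹.
Approximate IE_4 values (kJ/mol): P 4964, Na 9543, Si 4356.
Overall IE_4 order: Si < P < Na.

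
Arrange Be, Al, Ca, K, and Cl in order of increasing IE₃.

Al < Cl < K < Ca < Be

Consider each +2 ion: Be²⁺ is the bare [He] core; Al²⁺ still has 1 valence electron; Ca²⁺ is the bare [Ar] core; K²⁺ is already 1 electron into the core; Cl²⁺ still has 5 valence electrons.
Breaking into a closed-shell core is much more expensive than removing a leftover valence electron — K, Ca and Be have the largest IE_3 here.
Valence configurations: Al²⁺ [Ne]3s¹, Cl²⁺ [Ne]3s²3p³.
Tabulated IE_3 (kJ/mol): Be 14849, Al 2745, Ca 4912, K 4420, Cl 3822.
Putting it together, IE_3: Al < Cl < K < Ca < Be.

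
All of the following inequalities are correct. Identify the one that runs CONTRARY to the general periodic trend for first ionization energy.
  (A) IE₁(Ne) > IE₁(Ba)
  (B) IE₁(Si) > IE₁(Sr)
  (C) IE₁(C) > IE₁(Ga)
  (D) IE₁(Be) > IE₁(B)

(D)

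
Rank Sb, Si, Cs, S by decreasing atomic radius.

Cs, Sb, Si, S

Si is in period 3, group 14; S is in period 3, group 16; Sb is in period 5, group 15; Cs is in period 6, group 1.
Atomic radius shrinks across a period as nuclear charge pulls the same shell inward, and grows down a group as new shells are added.
Here both period and group differ, so the two effects have to be weighed against each other.
Si > S: Si lies to the left of S in period 3, so the across-period effect alone puts Si larger.
Sb > Si: period and group pull opposite ways; the down-group shift dominates (140 vs 116 pm).
Cs > Sb: relative to Sb, both the across-period and down-group shifts push Cs's atomic radius up.
For reference (pm): Si 116, S 103, Sb 140, Cs 232.
So from largest to smallest: Cs > Sb > Si > S.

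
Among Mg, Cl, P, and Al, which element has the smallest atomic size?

Mg is in period 3, group 2; Al is in period 3, group 13; P is in period 3, group 15; Cl is in period 3, group 17.
Radius decreases left→right (rising Z_eff, same n) and increases top→bottom (higher n).
All lie in period 3, so atomic radius increases right to left.
The smallest atomic size among these belongs to Cl.

Cl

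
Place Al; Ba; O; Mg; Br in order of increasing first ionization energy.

Ba < Al < Mg < Br < O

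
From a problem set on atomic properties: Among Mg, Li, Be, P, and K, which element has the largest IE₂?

Li

After 1 electron has been removed, what remains? Mg⁺ still has 1 valence electron; Li⁺ is the bare [He] core; Be⁺ still has 1 valence electron; P⁺ still has 4 valence electrons; K⁺ is the bare [Ar] core.
Pulling an electron out of a noble-gas core costs far more than removing a remaining valence electron, so K and Li sit at the high end of IE_2.
Valence configurations: Mg⁺ [Ne]3s¹, Be⁺ [He]2s¹, P⁺ [Ne]3s²3p².
Tabulated IE_2 (kJ/mol): Mg 1451, Li 7298, Be 1757, P 1907, K 3052.
So the second ionization energies run Mg < Be < P < K < Li.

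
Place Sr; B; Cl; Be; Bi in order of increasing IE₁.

Sr, Bi, B, Be, Cl

Be is in period 2, group 2; B is in period 2, group 13; Cl is in period 3, group 17; Sr is in period 5, group 2; Bi is in period 6, group 15.
Removing the outermost electron gets harder across a period and easier down a group.
Neither a single period nor a single group — weigh both effects.
Bi > Sr: period and group pull opposite ways; the across-period shift dominates (703 vs 550 kJ/mol).
B > Bi: the two effects oppose for this pair; the down-group effect wins (801 vs 703 kJ/mol).
Be > B: this pair runs against the simple trend — see the exception note.
Cl > Be: the two effects oppose for this pair; the across-period effect wins (1251 vs 900 kJ/mol).
Note the exception: Be has a higher first ionization energy than B, contrary to the simple trend — removing B's lone 2p electron is easier than breaking Be's filled 2s².
Approximate values (kJ/mol): Be 900, B 801, Cl 1251, Sr 550, Bi 703.
So from lowest to highest: Sr < Bi < B < Be < Cl.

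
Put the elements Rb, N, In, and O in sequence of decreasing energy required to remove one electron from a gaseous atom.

IE₁ increases left→right with effective nuclear charge and decreases top→bottom as the valence shell moves farther out.
These span different periods and groups, so the two trends combine.
In > Rb: In lies to the right of Rb in period 5, so the across-period effect alone puts In higher.
O > In: both effects reinforce here, so O is clearly the higher of the two.
N > O: this pair runs against the simple trend — see the exception note.
Note the exception: N has a higher first ionization energy than O, contrary to the simple trend — pairing an electron in O's 2p⁴ costs repulsion energy, so O ionizes more easily than half-filled N (2p³).
Approximate values (kJ/mol): N 1402, O 1314, Rb 403, In 558.
So from highest to lowest: N > O > In > Rb.

N, O, In, Rb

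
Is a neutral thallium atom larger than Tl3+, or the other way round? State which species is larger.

Forming Tl3+ removes 3 electrons from Tl. Fewer electrons for the same nuclear charge means less shielding and a higher Z_eff on the remaining electrons, and for main-group metals the entire outer shell is lost.
A cation is smaller than its parent atom: Tl3+ < Tl.

Tl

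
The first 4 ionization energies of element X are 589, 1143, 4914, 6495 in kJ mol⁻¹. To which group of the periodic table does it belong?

Look for the largest jump between consecutive ionization energies: IE3/IE2 ≈ 4.3, far larger than any earlier ratio.
That jump marks the point where a core electron is being removed. So the atom has 2 valence electrons.
A main-group element with 2 valence electrons is in group 2.

Group 2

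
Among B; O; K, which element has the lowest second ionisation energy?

The second ionization energy removes an electron from the +1 ion. For each element: B⁺ still has 2 valence electrons; O⁺ still has 5 valence electrons; K⁺ is the bare [Ar] core.
Usually core removal costs more than valence removal, but here the competition is close: a tightly held n=2 valence electron can cost more to remove than an n=3 core electron, so the actual values have to decide it.
Valence configurations: B⁺ [He]2s², O⁺ [He]2s²2p³.
The numbers (kJ/mol): B 2427, O 3388, K 3052.
Hence IE_2: B < K < O.

B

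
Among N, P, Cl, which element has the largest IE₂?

N

The second ionization energy removes an electron from the +1 ion. For each element: N⁺ still has 4 valence electrons; P⁺ still has 4 valence electrons; Cl⁺ still has 6 valence electrons.
All are still removing valence electrons, so compare the +1 ions as you would atoms: IE_2 generally rises across a period (higher Z_eff) and falls down a group (larger shell), subject to the usual subshell exceptions.
Valence configurations: N⁺ [He]2s²2p², P⁺ [Ne]3s²3p², Cl⁺ [Ne]3s²3p⁴.
The numbers (kJ/mol): N 2856, P 1907, Cl 2298.
So the second ionization energies run P < Cl < N.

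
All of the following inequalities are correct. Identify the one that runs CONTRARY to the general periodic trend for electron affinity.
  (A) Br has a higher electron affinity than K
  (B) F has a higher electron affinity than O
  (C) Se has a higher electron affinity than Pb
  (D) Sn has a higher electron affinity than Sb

(D)

The general trend: electron affinity increases across a period and decreases down a group.
(A) Br (period 4, group 17) vs K (period 4, group 1): the stated order agrees with the simple trend.
(B) F (period 2, group 17) vs O (period 2, group 16): the stated order agrees with the simple trend.
(C) Se (period 4, group 16) vs Pb (period 6, group 14): the stated order agrees with the simple trend.
(D) Sn (period 5, group 14) vs Sb (period 5, group 15): the stated order contradicts the simple trend.
The exception is (D): adding an electron to Sb's half-filled 5p³ is unfavourable, so Sn has the more exothermic EA.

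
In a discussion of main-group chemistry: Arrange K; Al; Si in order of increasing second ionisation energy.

Consider each +1 ion: K⁺ is the bare [Ar] core; Al⁺ still has 2 valence electrons; Si⁺ still has 3 valence electrons.
Core electrons are held far more tightly than valence electrons, so K tops the IE_2 order.
Valence configurations: Al⁺ [Ne]3s², Si⁺ [Ne]3s²3p¹.
Si⁺ loses a lone 3p electron whereas Al⁺ must break into a filled 3s² pair, so IE_2(Al) > IE_2(Si) even though Si has the higher nuclear charge.
Tabulated IE_2 (kJ/mol): K 3052, Al 1817, Si 1577.
Overall IE_2 order: Si < Al < K.

Si, Al, K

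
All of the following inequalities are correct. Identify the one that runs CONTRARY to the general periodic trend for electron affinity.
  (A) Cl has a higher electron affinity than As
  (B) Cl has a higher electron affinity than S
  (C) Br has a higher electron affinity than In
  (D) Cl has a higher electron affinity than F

(D)

The general trend: electron affinity increases across a period and decreases down a group.
(A) Cl (period 3, group 17) vs As (period 4, group 15): the stated order agrees with the simple trend.
(B) Cl (period 3, group 17) vs S (period 3, group 16): the stated order agrees with the simple trend.
(C) Br (period 4, group 17) vs In (period 5, group 13): the stated order agrees with the simple trend.
(D) Cl (period 3, group 17) vs F (period 2, group 17): the stated order contradicts the simple trend.
The exception is (D): F's small 2p subshell makes the incoming electron feel strong e⁻–e⁻ repulsion, so Cl actually releases more energy on gaining an electron.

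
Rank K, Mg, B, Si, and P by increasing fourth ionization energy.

Si < P < K < Mg < B

IE_4 is the cost of taking one more electron from the +3 cation: K³⁺ is already 2 electrons into the core; Mg³⁺ is already 1 electron into the core; B³⁺ is the bare [He] core; Si³⁺ still has 1 valence electron; P³⁺ still has 2 valence electrons.
Core electrons are held far more tightly than valence electrons, so K, Mg and B top the IE_4 order.
Valence configurations: Si³⁺ [Ne]3s¹, P³⁺ [Ne]3s².
Tabulated IE_4 (kJ/mol): K 5877, Mg 10543, B 25026, Si 4356, P 4964.
Overall IE_4 order: Si < P < K < Mg < B.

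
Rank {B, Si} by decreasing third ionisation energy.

The third ionization energy removes an electron from the +2 ion. For each element: B²⁺ still has 1 valence electron; Si²⁺ still has 2 valence electrons.
All are still removing valence electrons, so compare the +2 ions as you would atoms: IE_3 generally rises across a period (higher Z_eff) and falls down a group (larger shell), subject to the usual subshell exceptions.
Valence configurations: B²⁺ [He]2s¹, Si²⁺ [Ne]3s².
Approximate IE_3 values (kJ/mol): B 3660, Si 3232.
So the third ionization energies run Si < B.

B > Si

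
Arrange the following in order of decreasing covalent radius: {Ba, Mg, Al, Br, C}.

Ba, Mg, Al, Br, C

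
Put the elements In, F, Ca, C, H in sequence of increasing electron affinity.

H is in period 1, group 1; C is in period 2, group 14; F is in period 2, group 17; Ca is in period 4, group 2; In is in period 5, group 13.
Electron affinity generally becomes more exothermic across a period toward the halogens and less exothermic down a group.
Neither a single period nor a single group — weigh both effects.
In > Ca: period and group pull opposite ways; the across-period shift dominates (29 vs 2 kJ/mol).
H > In: period and group pull opposite ways; the down-group shift dominates (73 vs 29 kJ/mol).
C > H: the two effects oppose for this pair; the across-period effect wins (122 vs 73 kJ/mol).
F > C: F lies to the right of C in period 2, so the across-period effect alone puts F higher.
Approximate values (kJ/mol): H 73, C 122, F 328, Ca 2, In 29.
So from lowest to highest: Ca < In < H < C < F.

Ca, In, H, C, F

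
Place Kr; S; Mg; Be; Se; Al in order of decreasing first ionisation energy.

Be is in period 2, group 2; Mg is in period 3, group 2; Al is in period 3, group 13; S is in period 3, group 16; Se is in period 4, group 16; Kr is in period 4, group 18.
Removing the outermost electron gets harder across a period and easier down a group.
These span different periods and groups, so the two trends combine.
Mg > Al: this pair runs against the simple trend — see the exception note.
Be > Mg: Be sits above Mg in group 2, so the down-group effect alone puts Be higher.
Se > Be: period and group pull opposite ways; the across-period shift dominates (941 vs 900 kJ/mol).
S > Se: they share group 16; the group trend gives S the larger value.
Kr > S: period and group pull opposite ways; the across-period shift dominates (1351 vs 1000 kJ/mol).
Note the exception: Mg has a higher first ionization energy than Al, contrary to the simple trend — Al's single 3p electron is easier to remove than one from Mg's filled 3s².
Approximate values (kJ/mol): Be 900, Mg 738, Al 578, S 1000, Se 941, Kr 1351.
So from highest to lowest: Kr > S > Se > Be > Mg > Al.

Kr > S > Se > Be > Mg > Al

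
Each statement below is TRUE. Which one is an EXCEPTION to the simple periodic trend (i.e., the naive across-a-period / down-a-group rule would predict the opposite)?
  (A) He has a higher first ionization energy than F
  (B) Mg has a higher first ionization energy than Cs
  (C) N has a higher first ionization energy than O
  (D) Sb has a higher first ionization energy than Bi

(C)

The general trend: first ionization energy increases across a period and decreases down a group.
(A) He (period 1, group 18) vs F (period 2, group 17): the stated order agrees with the simple trend.
(B) Mg (period 3, group 2) vs Cs (period 6, group 1): the stated order agrees with the simple trend.
(C) N (period 2, group 15) vs O (period 2, group 16): the stated order contradicts the simple trend.
(D) Sb (period 5, group 15) vs Bi (period 6, group 15): the stated order agrees with the simple trend.
The exception is (C): pairing an electron in O's 2p⁴ costs repulsion energy, so O ionizes more easily than half-filled N (2p³).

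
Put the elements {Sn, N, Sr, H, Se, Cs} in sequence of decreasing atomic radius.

Radius decreases left→right (rising Z_eff, same n) and increases top→bottom (higher n).
These span different periods and groups, so the two trends combine.
N > H: the two effects oppose for this pair; the down-group effect wins (71 vs 32 pm).
Se > N: the two effects oppose for this pair; the down-group effect wins (116 vs 71 pm).
Sn > Se: relative to Se, both the across-period and down-group shifts push Sn's atomic radius up.
Sr > Sn: Sr lies to the left of Sn in period 5, so the across-period effect alone puts Sr larger.
Cs > Sr: both effects reinforce here, so Cs is clearly the larger of the two.
Approximate values (pm): H 32, N 71, Se 116, Sr 185, Sn 140, Cs 232.
So from largest to smallest: Cs > Sr > Sn > Se > N > H.

Cs, Sr, Sn, Se, N, H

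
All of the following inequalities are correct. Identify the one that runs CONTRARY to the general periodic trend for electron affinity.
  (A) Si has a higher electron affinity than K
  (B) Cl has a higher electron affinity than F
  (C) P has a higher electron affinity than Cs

(B)

The general trend: electron affinity increases across a period and decreases down a group.
(A) Si (period 3, group 14) vs K (period 4, group 1): the stated order agrees with the simple trend.
(B) Cl (period 3, group 17) vs F (period 2, group 17): the stated order contradicts the simple trend.
(C) P (period 3, group 15) vs Cs (period 6, group 1): the stated order agrees with the simple trend.
The exception is (B): F's small 2p subshell makes the incoming electron feel strong e⁻–e⁻ repulsion, so Cl actually releases more energy on gaining an electron.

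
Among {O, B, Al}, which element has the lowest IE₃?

Consider each +2 ion: O²⁺ still has 4 valence electrons; B²⁺ still has 1 valence electron; Al²⁺ still has 1 valence electron.
All are still removing valence electrons, so compare the +2 ions as you would atoms: IE_3 generally rises across a period (higher Z_eff) and falls down a group (larger shell), subject to the usual subshell exceptions.
Valence configurations: O²⁺ [He]2s²2p², B²⁺ [He]2s¹, Al²⁺ [Ne]3s¹.
The numbers (kJ/mol): O 5300, B 3660, Al 2745.
Hence IE_3: Al < B < O.

Al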